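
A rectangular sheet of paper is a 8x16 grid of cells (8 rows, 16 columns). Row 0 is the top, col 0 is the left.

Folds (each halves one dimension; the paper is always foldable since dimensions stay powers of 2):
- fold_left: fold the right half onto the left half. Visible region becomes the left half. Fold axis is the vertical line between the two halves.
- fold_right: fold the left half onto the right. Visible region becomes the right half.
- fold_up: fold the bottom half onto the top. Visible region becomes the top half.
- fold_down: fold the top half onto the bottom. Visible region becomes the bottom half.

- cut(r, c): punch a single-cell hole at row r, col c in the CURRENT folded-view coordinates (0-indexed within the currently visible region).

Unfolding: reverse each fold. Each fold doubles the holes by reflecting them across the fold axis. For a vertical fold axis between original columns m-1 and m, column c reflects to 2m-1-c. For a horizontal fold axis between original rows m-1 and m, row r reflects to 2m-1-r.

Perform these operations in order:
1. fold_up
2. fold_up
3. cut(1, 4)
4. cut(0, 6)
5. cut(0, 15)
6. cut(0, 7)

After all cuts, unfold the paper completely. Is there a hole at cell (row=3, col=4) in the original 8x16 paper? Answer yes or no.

Op 1 fold_up: fold axis h@4; visible region now rows[0,4) x cols[0,16) = 4x16
Op 2 fold_up: fold axis h@2; visible region now rows[0,2) x cols[0,16) = 2x16
Op 3 cut(1, 4): punch at orig (1,4); cuts so far [(1, 4)]; region rows[0,2) x cols[0,16) = 2x16
Op 4 cut(0, 6): punch at orig (0,6); cuts so far [(0, 6), (1, 4)]; region rows[0,2) x cols[0,16) = 2x16
Op 5 cut(0, 15): punch at orig (0,15); cuts so far [(0, 6), (0, 15), (1, 4)]; region rows[0,2) x cols[0,16) = 2x16
Op 6 cut(0, 7): punch at orig (0,7); cuts so far [(0, 6), (0, 7), (0, 15), (1, 4)]; region rows[0,2) x cols[0,16) = 2x16
Unfold 1 (reflect across h@2): 8 holes -> [(0, 6), (0, 7), (0, 15), (1, 4), (2, 4), (3, 6), (3, 7), (3, 15)]
Unfold 2 (reflect across h@4): 16 holes -> [(0, 6), (0, 7), (0, 15), (1, 4), (2, 4), (3, 6), (3, 7), (3, 15), (4, 6), (4, 7), (4, 15), (5, 4), (6, 4), (7, 6), (7, 7), (7, 15)]
Holes: [(0, 6), (0, 7), (0, 15), (1, 4), (2, 4), (3, 6), (3, 7), (3, 15), (4, 6), (4, 7), (4, 15), (5, 4), (6, 4), (7, 6), (7, 7), (7, 15)]

Answer: no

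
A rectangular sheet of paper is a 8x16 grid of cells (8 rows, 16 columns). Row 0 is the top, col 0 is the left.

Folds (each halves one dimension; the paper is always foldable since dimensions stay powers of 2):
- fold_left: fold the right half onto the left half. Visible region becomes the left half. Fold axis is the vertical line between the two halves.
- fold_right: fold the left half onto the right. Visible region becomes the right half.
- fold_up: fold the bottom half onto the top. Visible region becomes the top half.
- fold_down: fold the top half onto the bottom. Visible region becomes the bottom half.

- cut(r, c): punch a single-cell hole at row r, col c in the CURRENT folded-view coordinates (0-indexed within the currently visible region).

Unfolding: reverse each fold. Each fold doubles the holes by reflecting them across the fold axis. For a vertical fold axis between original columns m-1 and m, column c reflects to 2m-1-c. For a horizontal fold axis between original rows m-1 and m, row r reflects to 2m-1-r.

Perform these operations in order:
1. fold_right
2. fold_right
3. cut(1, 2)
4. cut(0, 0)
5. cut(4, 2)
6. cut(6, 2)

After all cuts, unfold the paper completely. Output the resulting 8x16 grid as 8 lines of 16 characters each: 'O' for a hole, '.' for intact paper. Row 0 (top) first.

Answer: ...OO......OO...
.O....O..O....O.
................
................
.O....O..O....O.
................
.O....O..O....O.
................

Derivation:
Op 1 fold_right: fold axis v@8; visible region now rows[0,8) x cols[8,16) = 8x8
Op 2 fold_right: fold axis v@12; visible region now rows[0,8) x cols[12,16) = 8x4
Op 3 cut(1, 2): punch at orig (1,14); cuts so far [(1, 14)]; region rows[0,8) x cols[12,16) = 8x4
Op 4 cut(0, 0): punch at orig (0,12); cuts so far [(0, 12), (1, 14)]; region rows[0,8) x cols[12,16) = 8x4
Op 5 cut(4, 2): punch at orig (4,14); cuts so far [(0, 12), (1, 14), (4, 14)]; region rows[0,8) x cols[12,16) = 8x4
Op 6 cut(6, 2): punch at orig (6,14); cuts so far [(0, 12), (1, 14), (4, 14), (6, 14)]; region rows[0,8) x cols[12,16) = 8x4
Unfold 1 (reflect across v@12): 8 holes -> [(0, 11), (0, 12), (1, 9), (1, 14), (4, 9), (4, 14), (6, 9), (6, 14)]
Unfold 2 (reflect across v@8): 16 holes -> [(0, 3), (0, 4), (0, 11), (0, 12), (1, 1), (1, 6), (1, 9), (1, 14), (4, 1), (4, 6), (4, 9), (4, 14), (6, 1), (6, 6), (6, 9), (6, 14)]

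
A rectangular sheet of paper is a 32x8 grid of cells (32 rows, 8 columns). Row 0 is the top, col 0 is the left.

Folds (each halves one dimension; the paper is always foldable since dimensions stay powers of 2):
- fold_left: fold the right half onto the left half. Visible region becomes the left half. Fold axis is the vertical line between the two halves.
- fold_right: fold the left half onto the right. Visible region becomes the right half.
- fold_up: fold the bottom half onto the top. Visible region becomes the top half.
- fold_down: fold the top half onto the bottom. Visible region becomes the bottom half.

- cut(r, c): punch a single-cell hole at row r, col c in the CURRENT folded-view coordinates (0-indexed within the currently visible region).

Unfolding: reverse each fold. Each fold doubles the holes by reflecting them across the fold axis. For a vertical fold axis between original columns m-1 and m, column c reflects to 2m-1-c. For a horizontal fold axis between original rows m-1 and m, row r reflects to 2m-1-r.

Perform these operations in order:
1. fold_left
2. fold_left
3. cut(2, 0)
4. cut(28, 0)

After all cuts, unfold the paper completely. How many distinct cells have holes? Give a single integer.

Op 1 fold_left: fold axis v@4; visible region now rows[0,32) x cols[0,4) = 32x4
Op 2 fold_left: fold axis v@2; visible region now rows[0,32) x cols[0,2) = 32x2
Op 3 cut(2, 0): punch at orig (2,0); cuts so far [(2, 0)]; region rows[0,32) x cols[0,2) = 32x2
Op 4 cut(28, 0): punch at orig (28,0); cuts so far [(2, 0), (28, 0)]; region rows[0,32) x cols[0,2) = 32x2
Unfold 1 (reflect across v@2): 4 holes -> [(2, 0), (2, 3), (28, 0), (28, 3)]
Unfold 2 (reflect across v@4): 8 holes -> [(2, 0), (2, 3), (2, 4), (2, 7), (28, 0), (28, 3), (28, 4), (28, 7)]

Answer: 8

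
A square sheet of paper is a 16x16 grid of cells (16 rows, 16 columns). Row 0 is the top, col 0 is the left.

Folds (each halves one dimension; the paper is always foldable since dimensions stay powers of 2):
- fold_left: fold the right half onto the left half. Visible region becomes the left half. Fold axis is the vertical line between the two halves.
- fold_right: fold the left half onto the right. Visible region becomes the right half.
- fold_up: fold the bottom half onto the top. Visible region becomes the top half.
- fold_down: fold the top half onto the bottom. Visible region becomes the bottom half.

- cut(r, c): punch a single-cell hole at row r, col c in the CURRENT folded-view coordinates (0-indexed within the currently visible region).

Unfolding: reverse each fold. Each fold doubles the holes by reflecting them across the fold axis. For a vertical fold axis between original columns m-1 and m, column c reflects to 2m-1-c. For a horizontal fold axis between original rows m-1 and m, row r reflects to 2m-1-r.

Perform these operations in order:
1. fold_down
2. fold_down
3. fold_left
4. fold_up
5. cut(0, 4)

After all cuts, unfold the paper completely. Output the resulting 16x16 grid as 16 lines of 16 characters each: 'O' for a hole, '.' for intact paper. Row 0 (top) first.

Op 1 fold_down: fold axis h@8; visible region now rows[8,16) x cols[0,16) = 8x16
Op 2 fold_down: fold axis h@12; visible region now rows[12,16) x cols[0,16) = 4x16
Op 3 fold_left: fold axis v@8; visible region now rows[12,16) x cols[0,8) = 4x8
Op 4 fold_up: fold axis h@14; visible region now rows[12,14) x cols[0,8) = 2x8
Op 5 cut(0, 4): punch at orig (12,4); cuts so far [(12, 4)]; region rows[12,14) x cols[0,8) = 2x8
Unfold 1 (reflect across h@14): 2 holes -> [(12, 4), (15, 4)]
Unfold 2 (reflect across v@8): 4 holes -> [(12, 4), (12, 11), (15, 4), (15, 11)]
Unfold 3 (reflect across h@12): 8 holes -> [(8, 4), (8, 11), (11, 4), (11, 11), (12, 4), (12, 11), (15, 4), (15, 11)]
Unfold 4 (reflect across h@8): 16 holes -> [(0, 4), (0, 11), (3, 4), (3, 11), (4, 4), (4, 11), (7, 4), (7, 11), (8, 4), (8, 11), (11, 4), (11, 11), (12, 4), (12, 11), (15, 4), (15, 11)]

Answer: ....O......O....
................
................
....O......O....
....O......O....
................
................
....O......O....
....O......O....
................
................
....O......O....
....O......O....
................
................
....O......O....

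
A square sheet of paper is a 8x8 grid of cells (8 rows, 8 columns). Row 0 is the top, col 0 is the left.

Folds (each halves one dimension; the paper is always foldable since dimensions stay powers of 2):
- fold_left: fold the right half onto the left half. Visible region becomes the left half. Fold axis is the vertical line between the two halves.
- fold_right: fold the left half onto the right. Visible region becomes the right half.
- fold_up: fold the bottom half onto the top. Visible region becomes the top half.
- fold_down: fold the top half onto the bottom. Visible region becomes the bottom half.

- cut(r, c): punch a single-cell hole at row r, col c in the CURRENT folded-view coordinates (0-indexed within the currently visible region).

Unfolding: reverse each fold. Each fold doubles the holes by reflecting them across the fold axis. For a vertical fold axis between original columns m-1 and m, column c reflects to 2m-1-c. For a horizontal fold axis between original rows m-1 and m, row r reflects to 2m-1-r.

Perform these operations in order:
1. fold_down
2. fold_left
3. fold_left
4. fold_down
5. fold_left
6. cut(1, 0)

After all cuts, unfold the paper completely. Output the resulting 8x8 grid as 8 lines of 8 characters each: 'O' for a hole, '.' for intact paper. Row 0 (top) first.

Op 1 fold_down: fold axis h@4; visible region now rows[4,8) x cols[0,8) = 4x8
Op 2 fold_left: fold axis v@4; visible region now rows[4,8) x cols[0,4) = 4x4
Op 3 fold_left: fold axis v@2; visible region now rows[4,8) x cols[0,2) = 4x2
Op 4 fold_down: fold axis h@6; visible region now rows[6,8) x cols[0,2) = 2x2
Op 5 fold_left: fold axis v@1; visible region now rows[6,8) x cols[0,1) = 2x1
Op 6 cut(1, 0): punch at orig (7,0); cuts so far [(7, 0)]; region rows[6,8) x cols[0,1) = 2x1
Unfold 1 (reflect across v@1): 2 holes -> [(7, 0), (7, 1)]
Unfold 2 (reflect across h@6): 4 holes -> [(4, 0), (4, 1), (7, 0), (7, 1)]
Unfold 3 (reflect across v@2): 8 holes -> [(4, 0), (4, 1), (4, 2), (4, 3), (7, 0), (7, 1), (7, 2), (7, 3)]
Unfold 4 (reflect across v@4): 16 holes -> [(4, 0), (4, 1), (4, 2), (4, 3), (4, 4), (4, 5), (4, 6), (4, 7), (7, 0), (7, 1), (7, 2), (7, 3), (7, 4), (7, 5), (7, 6), (7, 7)]
Unfold 5 (reflect across h@4): 32 holes -> [(0, 0), (0, 1), (0, 2), (0, 3), (0, 4), (0, 5), (0, 6), (0, 7), (3, 0), (3, 1), (3, 2), (3, 3), (3, 4), (3, 5), (3, 6), (3, 7), (4, 0), (4, 1), (4, 2), (4, 3), (4, 4), (4, 5), (4, 6), (4, 7), (7, 0), (7, 1), (7, 2), (7, 3), (7, 4), (7, 5), (7, 6), (7, 7)]

Answer: OOOOOOOO
........
........
OOOOOOOO
OOOOOOOO
........
........
OOOOOOOO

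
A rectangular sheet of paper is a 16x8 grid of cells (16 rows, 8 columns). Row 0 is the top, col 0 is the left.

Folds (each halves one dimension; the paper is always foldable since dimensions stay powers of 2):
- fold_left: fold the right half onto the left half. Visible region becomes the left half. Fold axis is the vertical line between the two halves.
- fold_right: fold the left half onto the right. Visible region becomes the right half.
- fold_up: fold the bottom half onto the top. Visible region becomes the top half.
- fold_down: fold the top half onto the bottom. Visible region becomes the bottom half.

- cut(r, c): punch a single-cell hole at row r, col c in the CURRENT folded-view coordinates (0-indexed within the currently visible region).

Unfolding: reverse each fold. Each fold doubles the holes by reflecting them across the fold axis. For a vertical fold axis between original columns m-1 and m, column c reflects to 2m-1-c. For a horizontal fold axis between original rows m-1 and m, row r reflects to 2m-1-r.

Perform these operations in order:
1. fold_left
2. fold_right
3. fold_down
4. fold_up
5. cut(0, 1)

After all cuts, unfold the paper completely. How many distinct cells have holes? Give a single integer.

Answer: 16

Derivation:
Op 1 fold_left: fold axis v@4; visible region now rows[0,16) x cols[0,4) = 16x4
Op 2 fold_right: fold axis v@2; visible region now rows[0,16) x cols[2,4) = 16x2
Op 3 fold_down: fold axis h@8; visible region now rows[8,16) x cols[2,4) = 8x2
Op 4 fold_up: fold axis h@12; visible region now rows[8,12) x cols[2,4) = 4x2
Op 5 cut(0, 1): punch at orig (8,3); cuts so far [(8, 3)]; region rows[8,12) x cols[2,4) = 4x2
Unfold 1 (reflect across h@12): 2 holes -> [(8, 3), (15, 3)]
Unfold 2 (reflect across h@8): 4 holes -> [(0, 3), (7, 3), (8, 3), (15, 3)]
Unfold 3 (reflect across v@2): 8 holes -> [(0, 0), (0, 3), (7, 0), (7, 3), (8, 0), (8, 3), (15, 0), (15, 3)]
Unfold 4 (reflect across v@4): 16 holes -> [(0, 0), (0, 3), (0, 4), (0, 7), (7, 0), (7, 3), (7, 4), (7, 7), (8, 0), (8, 3), (8, 4), (8, 7), (15, 0), (15, 3), (15, 4), (15, 7)]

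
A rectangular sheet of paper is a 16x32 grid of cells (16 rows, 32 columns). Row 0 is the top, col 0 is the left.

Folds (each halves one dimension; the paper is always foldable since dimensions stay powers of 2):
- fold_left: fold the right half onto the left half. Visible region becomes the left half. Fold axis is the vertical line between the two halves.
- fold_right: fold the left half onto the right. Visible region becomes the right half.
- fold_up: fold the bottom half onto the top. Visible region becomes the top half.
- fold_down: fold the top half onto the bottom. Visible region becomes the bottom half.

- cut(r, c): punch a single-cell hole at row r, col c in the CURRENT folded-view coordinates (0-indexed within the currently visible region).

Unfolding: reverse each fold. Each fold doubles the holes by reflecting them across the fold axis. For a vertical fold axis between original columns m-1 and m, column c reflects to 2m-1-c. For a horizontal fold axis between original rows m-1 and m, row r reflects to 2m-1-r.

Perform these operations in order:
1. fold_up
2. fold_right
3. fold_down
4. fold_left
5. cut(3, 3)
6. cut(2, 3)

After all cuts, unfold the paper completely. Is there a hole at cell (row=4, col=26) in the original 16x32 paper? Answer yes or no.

Op 1 fold_up: fold axis h@8; visible region now rows[0,8) x cols[0,32) = 8x32
Op 2 fold_right: fold axis v@16; visible region now rows[0,8) x cols[16,32) = 8x16
Op 3 fold_down: fold axis h@4; visible region now rows[4,8) x cols[16,32) = 4x16
Op 4 fold_left: fold axis v@24; visible region now rows[4,8) x cols[16,24) = 4x8
Op 5 cut(3, 3): punch at orig (7,19); cuts so far [(7, 19)]; region rows[4,8) x cols[16,24) = 4x8
Op 6 cut(2, 3): punch at orig (6,19); cuts so far [(6, 19), (7, 19)]; region rows[4,8) x cols[16,24) = 4x8
Unfold 1 (reflect across v@24): 4 holes -> [(6, 19), (6, 28), (7, 19), (7, 28)]
Unfold 2 (reflect across h@4): 8 holes -> [(0, 19), (0, 28), (1, 19), (1, 28), (6, 19), (6, 28), (7, 19), (7, 28)]
Unfold 3 (reflect across v@16): 16 holes -> [(0, 3), (0, 12), (0, 19), (0, 28), (1, 3), (1, 12), (1, 19), (1, 28), (6, 3), (6, 12), (6, 19), (6, 28), (7, 3), (7, 12), (7, 19), (7, 28)]
Unfold 4 (reflect across h@8): 32 holes -> [(0, 3), (0, 12), (0, 19), (0, 28), (1, 3), (1, 12), (1, 19), (1, 28), (6, 3), (6, 12), (6, 19), (6, 28), (7, 3), (7, 12), (7, 19), (7, 28), (8, 3), (8, 12), (8, 19), (8, 28), (9, 3), (9, 12), (9, 19), (9, 28), (14, 3), (14, 12), (14, 19), (14, 28), (15, 3), (15, 12), (15, 19), (15, 28)]
Holes: [(0, 3), (0, 12), (0, 19), (0, 28), (1, 3), (1, 12), (1, 19), (1, 28), (6, 3), (6, 12), (6, 19), (6, 28), (7, 3), (7, 12), (7, 19), (7, 28), (8, 3), (8, 12), (8, 19), (8, 28), (9, 3), (9, 12), (9, 19), (9, 28), (14, 3), (14, 12), (14, 19), (14, 28), (15, 3), (15, 12), (15, 19), (15, 28)]

Answer: no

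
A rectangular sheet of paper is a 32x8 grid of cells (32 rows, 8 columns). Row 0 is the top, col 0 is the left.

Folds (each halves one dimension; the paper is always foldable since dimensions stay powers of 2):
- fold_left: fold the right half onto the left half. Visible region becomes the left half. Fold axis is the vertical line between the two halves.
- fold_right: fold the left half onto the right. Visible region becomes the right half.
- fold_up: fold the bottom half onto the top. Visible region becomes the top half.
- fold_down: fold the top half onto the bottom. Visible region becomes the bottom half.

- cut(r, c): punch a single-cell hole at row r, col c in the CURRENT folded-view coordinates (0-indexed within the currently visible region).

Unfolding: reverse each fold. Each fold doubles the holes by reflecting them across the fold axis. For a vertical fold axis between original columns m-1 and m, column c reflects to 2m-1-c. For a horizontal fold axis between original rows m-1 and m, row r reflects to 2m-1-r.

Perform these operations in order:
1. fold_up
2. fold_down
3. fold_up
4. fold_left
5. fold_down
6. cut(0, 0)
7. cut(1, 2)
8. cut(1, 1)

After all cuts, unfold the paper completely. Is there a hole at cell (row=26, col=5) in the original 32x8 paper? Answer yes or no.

Op 1 fold_up: fold axis h@16; visible region now rows[0,16) x cols[0,8) = 16x8
Op 2 fold_down: fold axis h@8; visible region now rows[8,16) x cols[0,8) = 8x8
Op 3 fold_up: fold axis h@12; visible region now rows[8,12) x cols[0,8) = 4x8
Op 4 fold_left: fold axis v@4; visible region now rows[8,12) x cols[0,4) = 4x4
Op 5 fold_down: fold axis h@10; visible region now rows[10,12) x cols[0,4) = 2x4
Op 6 cut(0, 0): punch at orig (10,0); cuts so far [(10, 0)]; region rows[10,12) x cols[0,4) = 2x4
Op 7 cut(1, 2): punch at orig (11,2); cuts so far [(10, 0), (11, 2)]; region rows[10,12) x cols[0,4) = 2x4
Op 8 cut(1, 1): punch at orig (11,1); cuts so far [(10, 0), (11, 1), (11, 2)]; region rows[10,12) x cols[0,4) = 2x4
Unfold 1 (reflect across h@10): 6 holes -> [(8, 1), (8, 2), (9, 0), (10, 0), (11, 1), (11, 2)]
Unfold 2 (reflect across v@4): 12 holes -> [(8, 1), (8, 2), (8, 5), (8, 6), (9, 0), (9, 7), (10, 0), (10, 7), (11, 1), (11, 2), (11, 5), (11, 6)]
Unfold 3 (reflect across h@12): 24 holes -> [(8, 1), (8, 2), (8, 5), (8, 6), (9, 0), (9, 7), (10, 0), (10, 7), (11, 1), (11, 2), (11, 5), (11, 6), (12, 1), (12, 2), (12, 5), (12, 6), (13, 0), (13, 7), (14, 0), (14, 7), (15, 1), (15, 2), (15, 5), (15, 6)]
Unfold 4 (reflect across h@8): 48 holes -> [(0, 1), (0, 2), (0, 5), (0, 6), (1, 0), (1, 7), (2, 0), (2, 7), (3, 1), (3, 2), (3, 5), (3, 6), (4, 1), (4, 2), (4, 5), (4, 6), (5, 0), (5, 7), (6, 0), (6, 7), (7, 1), (7, 2), (7, 5), (7, 6), (8, 1), (8, 2), (8, 5), (8, 6), (9, 0), (9, 7), (10, 0), (10, 7), (11, 1), (11, 2), (11, 5), (11, 6), (12, 1), (12, 2), (12, 5), (12, 6), (13, 0), (13, 7), (14, 0), (14, 7), (15, 1), (15, 2), (15, 5), (15, 6)]
Unfold 5 (reflect across h@16): 96 holes -> [(0, 1), (0, 2), (0, 5), (0, 6), (1, 0), (1, 7), (2, 0), (2, 7), (3, 1), (3, 2), (3, 5), (3, 6), (4, 1), (4, 2), (4, 5), (4, 6), (5, 0), (5, 7), (6, 0), (6, 7), (7, 1), (7, 2), (7, 5), (7, 6), (8, 1), (8, 2), (8, 5), (8, 6), (9, 0), (9, 7), (10, 0), (10, 7), (11, 1), (11, 2), (11, 5), (11, 6), (12, 1), (12, 2), (12, 5), (12, 6), (13, 0), (13, 7), (14, 0), (14, 7), (15, 1), (15, 2), (15, 5), (15, 6), (16, 1), (16, 2), (16, 5), (16, 6), (17, 0), (17, 7), (18, 0), (18, 7), (19, 1), (19, 2), (19, 5), (19, 6), (20, 1), (20, 2), (20, 5), (20, 6), (21, 0), (21, 7), (22, 0), (22, 7), (23, 1), (23, 2), (23, 5), (23, 6), (24, 1), (24, 2), (24, 5), (24, 6), (25, 0), (25, 7), (26, 0), (26, 7), (27, 1), (27, 2), (27, 5), (27, 6), (28, 1), (28, 2), (28, 5), (28, 6), (29, 0), (29, 7), (30, 0), (30, 7), (31, 1), (31, 2), (31, 5), (31, 6)]
Holes: [(0, 1), (0, 2), (0, 5), (0, 6), (1, 0), (1, 7), (2, 0), (2, 7), (3, 1), (3, 2), (3, 5), (3, 6), (4, 1), (4, 2), (4, 5), (4, 6), (5, 0), (5, 7), (6, 0), (6, 7), (7, 1), (7, 2), (7, 5), (7, 6), (8, 1), (8, 2), (8, 5), (8, 6), (9, 0), (9, 7), (10, 0), (10, 7), (11, 1), (11, 2), (11, 5), (11, 6), (12, 1), (12, 2), (12, 5), (12, 6), (13, 0), (13, 7), (14, 0), (14, 7), (15, 1), (15, 2), (15, 5), (15, 6), (16, 1), (16, 2), (16, 5), (16, 6), (17, 0), (17, 7), (18, 0), (18, 7), (19, 1), (19, 2), (19, 5), (19, 6), (20, 1), (20, 2), (20, 5), (20, 6), (21, 0), (21, 7), (22, 0), (22, 7), (23, 1), (23, 2), (23, 5), (23, 6), (24, 1), (24, 2), (24, 5), (24, 6), (25, 0), (25, 7), (26, 0), (26, 7), (27, 1), (27, 2), (27, 5), (27, 6), (28, 1), (28, 2), (28, 5), (28, 6), (29, 0), (29, 7), (30, 0), (30, 7), (31, 1), (31, 2), (31, 5), (31, 6)]

Answer: no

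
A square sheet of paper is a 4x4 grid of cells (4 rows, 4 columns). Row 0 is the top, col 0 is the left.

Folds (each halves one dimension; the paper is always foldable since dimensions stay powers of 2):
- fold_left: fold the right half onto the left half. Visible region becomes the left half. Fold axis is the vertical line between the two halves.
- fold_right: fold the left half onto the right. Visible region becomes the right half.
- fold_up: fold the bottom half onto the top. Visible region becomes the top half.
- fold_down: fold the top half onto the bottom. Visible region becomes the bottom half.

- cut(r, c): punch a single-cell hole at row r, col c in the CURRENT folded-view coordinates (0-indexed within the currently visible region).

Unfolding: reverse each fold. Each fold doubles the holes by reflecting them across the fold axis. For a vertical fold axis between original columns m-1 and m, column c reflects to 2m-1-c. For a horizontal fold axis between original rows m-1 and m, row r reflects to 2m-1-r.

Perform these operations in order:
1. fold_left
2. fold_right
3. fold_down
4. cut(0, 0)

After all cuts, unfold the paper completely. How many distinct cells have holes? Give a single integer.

Answer: 8

Derivation:
Op 1 fold_left: fold axis v@2; visible region now rows[0,4) x cols[0,2) = 4x2
Op 2 fold_right: fold axis v@1; visible region now rows[0,4) x cols[1,2) = 4x1
Op 3 fold_down: fold axis h@2; visible region now rows[2,4) x cols[1,2) = 2x1
Op 4 cut(0, 0): punch at orig (2,1); cuts so far [(2, 1)]; region rows[2,4) x cols[1,2) = 2x1
Unfold 1 (reflect across h@2): 2 holes -> [(1, 1), (2, 1)]
Unfold 2 (reflect across v@1): 4 holes -> [(1, 0), (1, 1), (2, 0), (2, 1)]
Unfold 3 (reflect across v@2): 8 holes -> [(1, 0), (1, 1), (1, 2), (1, 3), (2, 0), (2, 1), (2, 2), (2, 3)]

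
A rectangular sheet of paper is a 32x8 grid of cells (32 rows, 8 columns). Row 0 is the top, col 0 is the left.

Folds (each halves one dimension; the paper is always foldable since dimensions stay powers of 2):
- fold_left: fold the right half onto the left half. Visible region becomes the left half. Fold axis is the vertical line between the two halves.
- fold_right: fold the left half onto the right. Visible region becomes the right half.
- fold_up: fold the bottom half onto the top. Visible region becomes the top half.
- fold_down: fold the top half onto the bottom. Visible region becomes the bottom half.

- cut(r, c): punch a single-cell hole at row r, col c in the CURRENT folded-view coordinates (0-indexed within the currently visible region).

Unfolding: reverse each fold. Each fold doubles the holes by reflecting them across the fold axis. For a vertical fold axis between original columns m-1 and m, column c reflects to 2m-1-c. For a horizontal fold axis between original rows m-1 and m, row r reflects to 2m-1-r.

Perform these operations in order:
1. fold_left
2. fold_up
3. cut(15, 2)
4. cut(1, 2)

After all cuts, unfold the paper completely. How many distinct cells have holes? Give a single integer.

Answer: 8

Derivation:
Op 1 fold_left: fold axis v@4; visible region now rows[0,32) x cols[0,4) = 32x4
Op 2 fold_up: fold axis h@16; visible region now rows[0,16) x cols[0,4) = 16x4
Op 3 cut(15, 2): punch at orig (15,2); cuts so far [(15, 2)]; region rows[0,16) x cols[0,4) = 16x4
Op 4 cut(1, 2): punch at orig (1,2); cuts so far [(1, 2), (15, 2)]; region rows[0,16) x cols[0,4) = 16x4
Unfold 1 (reflect across h@16): 4 holes -> [(1, 2), (15, 2), (16, 2), (30, 2)]
Unfold 2 (reflect across v@4): 8 holes -> [(1, 2), (1, 5), (15, 2), (15, 5), (16, 2), (16, 5), (30, 2), (30, 5)]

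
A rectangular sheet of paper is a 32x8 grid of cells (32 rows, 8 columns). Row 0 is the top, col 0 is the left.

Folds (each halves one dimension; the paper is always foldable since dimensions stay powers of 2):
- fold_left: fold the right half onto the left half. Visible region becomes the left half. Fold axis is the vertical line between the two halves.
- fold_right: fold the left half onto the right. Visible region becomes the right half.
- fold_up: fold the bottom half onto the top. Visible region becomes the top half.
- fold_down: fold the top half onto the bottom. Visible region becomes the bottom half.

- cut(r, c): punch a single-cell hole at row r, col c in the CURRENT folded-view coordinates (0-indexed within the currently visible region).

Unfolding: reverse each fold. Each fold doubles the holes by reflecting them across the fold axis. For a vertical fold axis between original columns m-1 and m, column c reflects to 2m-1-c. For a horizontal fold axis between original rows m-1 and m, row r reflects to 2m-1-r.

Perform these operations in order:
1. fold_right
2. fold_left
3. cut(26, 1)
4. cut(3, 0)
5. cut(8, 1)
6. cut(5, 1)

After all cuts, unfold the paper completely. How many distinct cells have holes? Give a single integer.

Op 1 fold_right: fold axis v@4; visible region now rows[0,32) x cols[4,8) = 32x4
Op 2 fold_left: fold axis v@6; visible region now rows[0,32) x cols[4,6) = 32x2
Op 3 cut(26, 1): punch at orig (26,5); cuts so far [(26, 5)]; region rows[0,32) x cols[4,6) = 32x2
Op 4 cut(3, 0): punch at orig (3,4); cuts so far [(3, 4), (26, 5)]; region rows[0,32) x cols[4,6) = 32x2
Op 5 cut(8, 1): punch at orig (8,5); cuts so far [(3, 4), (8, 5), (26, 5)]; region rows[0,32) x cols[4,6) = 32x2
Op 6 cut(5, 1): punch at orig (5,5); cuts so far [(3, 4), (5, 5), (8, 5), (26, 5)]; region rows[0,32) x cols[4,6) = 32x2
Unfold 1 (reflect across v@6): 8 holes -> [(3, 4), (3, 7), (5, 5), (5, 6), (8, 5), (8, 6), (26, 5), (26, 6)]
Unfold 2 (reflect across v@4): 16 holes -> [(3, 0), (3, 3), (3, 4), (3, 7), (5, 1), (5, 2), (5, 5), (5, 6), (8, 1), (8, 2), (8, 5), (8, 6), (26, 1), (26, 2), (26, 5), (26, 6)]

Answer: 16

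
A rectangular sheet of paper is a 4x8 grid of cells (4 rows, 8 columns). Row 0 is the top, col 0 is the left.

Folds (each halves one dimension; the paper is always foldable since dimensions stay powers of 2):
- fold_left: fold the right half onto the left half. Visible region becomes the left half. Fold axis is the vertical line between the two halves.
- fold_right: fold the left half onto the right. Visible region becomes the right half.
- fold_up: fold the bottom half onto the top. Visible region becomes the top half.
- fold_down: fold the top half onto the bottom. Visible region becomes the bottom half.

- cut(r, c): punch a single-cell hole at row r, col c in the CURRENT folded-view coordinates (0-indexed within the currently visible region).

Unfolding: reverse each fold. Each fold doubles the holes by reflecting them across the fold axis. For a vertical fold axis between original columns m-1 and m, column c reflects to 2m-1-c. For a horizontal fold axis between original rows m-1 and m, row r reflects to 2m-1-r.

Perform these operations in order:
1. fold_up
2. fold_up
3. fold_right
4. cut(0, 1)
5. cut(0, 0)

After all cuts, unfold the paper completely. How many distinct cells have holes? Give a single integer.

Op 1 fold_up: fold axis h@2; visible region now rows[0,2) x cols[0,8) = 2x8
Op 2 fold_up: fold axis h@1; visible region now rows[0,1) x cols[0,8) = 1x8
Op 3 fold_right: fold axis v@4; visible region now rows[0,1) x cols[4,8) = 1x4
Op 4 cut(0, 1): punch at orig (0,5); cuts so far [(0, 5)]; region rows[0,1) x cols[4,8) = 1x4
Op 5 cut(0, 0): punch at orig (0,4); cuts so far [(0, 4), (0, 5)]; region rows[0,1) x cols[4,8) = 1x4
Unfold 1 (reflect across v@4): 4 holes -> [(0, 2), (0, 3), (0, 4), (0, 5)]
Unfold 2 (reflect across h@1): 8 holes -> [(0, 2), (0, 3), (0, 4), (0, 5), (1, 2), (1, 3), (1, 4), (1, 5)]
Unfold 3 (reflect across h@2): 16 holes -> [(0, 2), (0, 3), (0, 4), (0, 5), (1, 2), (1, 3), (1, 4), (1, 5), (2, 2), (2, 3), (2, 4), (2, 5), (3, 2), (3, 3), (3, 4), (3, 5)]

Answer: 16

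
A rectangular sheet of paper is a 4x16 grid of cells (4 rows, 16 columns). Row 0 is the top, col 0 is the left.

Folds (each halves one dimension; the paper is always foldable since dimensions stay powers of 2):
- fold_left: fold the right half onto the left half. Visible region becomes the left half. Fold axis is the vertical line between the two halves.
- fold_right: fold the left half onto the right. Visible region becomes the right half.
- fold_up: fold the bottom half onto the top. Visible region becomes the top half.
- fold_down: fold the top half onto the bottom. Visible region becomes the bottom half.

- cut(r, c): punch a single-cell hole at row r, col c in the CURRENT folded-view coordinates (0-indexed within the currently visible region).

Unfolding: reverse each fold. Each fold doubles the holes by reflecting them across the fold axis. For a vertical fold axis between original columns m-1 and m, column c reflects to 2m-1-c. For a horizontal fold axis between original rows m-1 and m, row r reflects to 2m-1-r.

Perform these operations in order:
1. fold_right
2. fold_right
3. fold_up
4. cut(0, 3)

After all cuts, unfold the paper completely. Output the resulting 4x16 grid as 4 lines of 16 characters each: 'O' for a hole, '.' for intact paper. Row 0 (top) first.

Answer: O......OO......O
................
................
O......OO......O

Derivation:
Op 1 fold_right: fold axis v@8; visible region now rows[0,4) x cols[8,16) = 4x8
Op 2 fold_right: fold axis v@12; visible region now rows[0,4) x cols[12,16) = 4x4
Op 3 fold_up: fold axis h@2; visible region now rows[0,2) x cols[12,16) = 2x4
Op 4 cut(0, 3): punch at orig (0,15); cuts so far [(0, 15)]; region rows[0,2) x cols[12,16) = 2x4
Unfold 1 (reflect across h@2): 2 holes -> [(0, 15), (3, 15)]
Unfold 2 (reflect across v@12): 4 holes -> [(0, 8), (0, 15), (3, 8), (3, 15)]
Unfold 3 (reflect across v@8): 8 holes -> [(0, 0), (0, 7), (0, 8), (0, 15), (3, 0), (3, 7), (3, 8), (3, 15)]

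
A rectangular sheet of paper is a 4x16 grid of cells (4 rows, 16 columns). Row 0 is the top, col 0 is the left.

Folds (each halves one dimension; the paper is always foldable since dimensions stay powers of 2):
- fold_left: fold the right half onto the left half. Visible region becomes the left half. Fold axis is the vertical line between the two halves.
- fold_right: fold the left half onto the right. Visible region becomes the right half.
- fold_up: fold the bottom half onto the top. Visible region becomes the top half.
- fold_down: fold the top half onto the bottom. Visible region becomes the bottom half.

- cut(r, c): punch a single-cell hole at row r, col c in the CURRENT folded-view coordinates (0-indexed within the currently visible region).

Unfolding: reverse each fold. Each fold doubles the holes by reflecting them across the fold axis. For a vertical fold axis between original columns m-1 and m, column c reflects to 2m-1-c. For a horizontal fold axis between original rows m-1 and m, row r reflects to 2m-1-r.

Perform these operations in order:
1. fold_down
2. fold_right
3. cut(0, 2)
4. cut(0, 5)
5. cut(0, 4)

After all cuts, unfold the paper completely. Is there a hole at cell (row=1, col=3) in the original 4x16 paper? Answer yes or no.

Op 1 fold_down: fold axis h@2; visible region now rows[2,4) x cols[0,16) = 2x16
Op 2 fold_right: fold axis v@8; visible region now rows[2,4) x cols[8,16) = 2x8
Op 3 cut(0, 2): punch at orig (2,10); cuts so far [(2, 10)]; region rows[2,4) x cols[8,16) = 2x8
Op 4 cut(0, 5): punch at orig (2,13); cuts so far [(2, 10), (2, 13)]; region rows[2,4) x cols[8,16) = 2x8
Op 5 cut(0, 4): punch at orig (2,12); cuts so far [(2, 10), (2, 12), (2, 13)]; region rows[2,4) x cols[8,16) = 2x8
Unfold 1 (reflect across v@8): 6 holes -> [(2, 2), (2, 3), (2, 5), (2, 10), (2, 12), (2, 13)]
Unfold 2 (reflect across h@2): 12 holes -> [(1, 2), (1, 3), (1, 5), (1, 10), (1, 12), (1, 13), (2, 2), (2, 3), (2, 5), (2, 10), (2, 12), (2, 13)]
Holes: [(1, 2), (1, 3), (1, 5), (1, 10), (1, 12), (1, 13), (2, 2), (2, 3), (2, 5), (2, 10), (2, 12), (2, 13)]

Answer: yes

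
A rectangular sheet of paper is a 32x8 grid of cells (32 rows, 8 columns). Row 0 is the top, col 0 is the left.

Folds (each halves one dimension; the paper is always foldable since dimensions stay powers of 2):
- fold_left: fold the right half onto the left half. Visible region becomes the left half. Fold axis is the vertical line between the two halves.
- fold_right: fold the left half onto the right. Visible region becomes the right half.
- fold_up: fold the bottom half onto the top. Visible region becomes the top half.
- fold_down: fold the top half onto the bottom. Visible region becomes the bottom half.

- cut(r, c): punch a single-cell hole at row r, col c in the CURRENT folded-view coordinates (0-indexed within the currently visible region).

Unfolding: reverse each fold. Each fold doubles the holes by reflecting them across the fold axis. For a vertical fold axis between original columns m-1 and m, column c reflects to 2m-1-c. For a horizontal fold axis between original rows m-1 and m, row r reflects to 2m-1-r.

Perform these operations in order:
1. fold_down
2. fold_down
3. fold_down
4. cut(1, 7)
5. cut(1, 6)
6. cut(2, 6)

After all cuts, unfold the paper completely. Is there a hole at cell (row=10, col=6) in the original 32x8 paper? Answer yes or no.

Answer: yes

Derivation:
Op 1 fold_down: fold axis h@16; visible region now rows[16,32) x cols[0,8) = 16x8
Op 2 fold_down: fold axis h@24; visible region now rows[24,32) x cols[0,8) = 8x8
Op 3 fold_down: fold axis h@28; visible region now rows[28,32) x cols[0,8) = 4x8
Op 4 cut(1, 7): punch at orig (29,7); cuts so far [(29, 7)]; region rows[28,32) x cols[0,8) = 4x8
Op 5 cut(1, 6): punch at orig (29,6); cuts so far [(29, 6), (29, 7)]; region rows[28,32) x cols[0,8) = 4x8
Op 6 cut(2, 6): punch at orig (30,6); cuts so far [(29, 6), (29, 7), (30, 6)]; region rows[28,32) x cols[0,8) = 4x8
Unfold 1 (reflect across h@28): 6 holes -> [(25, 6), (26, 6), (26, 7), (29, 6), (29, 7), (30, 6)]
Unfold 2 (reflect across h@24): 12 holes -> [(17, 6), (18, 6), (18, 7), (21, 6), (21, 7), (22, 6), (25, 6), (26, 6), (26, 7), (29, 6), (29, 7), (30, 6)]
Unfold 3 (reflect across h@16): 24 holes -> [(1, 6), (2, 6), (2, 7), (5, 6), (5, 7), (6, 6), (9, 6), (10, 6), (10, 7), (13, 6), (13, 7), (14, 6), (17, 6), (18, 6), (18, 7), (21, 6), (21, 7), (22, 6), (25, 6), (26, 6), (26, 7), (29, 6), (29, 7), (30, 6)]
Holes: [(1, 6), (2, 6), (2, 7), (5, 6), (5, 7), (6, 6), (9, 6), (10, 6), (10, 7), (13, 6), (13, 7), (14, 6), (17, 6), (18, 6), (18, 7), (21, 6), (21, 7), (22, 6), (25, 6), (26, 6), (26, 7), (29, 6), (29, 7), (30, 6)]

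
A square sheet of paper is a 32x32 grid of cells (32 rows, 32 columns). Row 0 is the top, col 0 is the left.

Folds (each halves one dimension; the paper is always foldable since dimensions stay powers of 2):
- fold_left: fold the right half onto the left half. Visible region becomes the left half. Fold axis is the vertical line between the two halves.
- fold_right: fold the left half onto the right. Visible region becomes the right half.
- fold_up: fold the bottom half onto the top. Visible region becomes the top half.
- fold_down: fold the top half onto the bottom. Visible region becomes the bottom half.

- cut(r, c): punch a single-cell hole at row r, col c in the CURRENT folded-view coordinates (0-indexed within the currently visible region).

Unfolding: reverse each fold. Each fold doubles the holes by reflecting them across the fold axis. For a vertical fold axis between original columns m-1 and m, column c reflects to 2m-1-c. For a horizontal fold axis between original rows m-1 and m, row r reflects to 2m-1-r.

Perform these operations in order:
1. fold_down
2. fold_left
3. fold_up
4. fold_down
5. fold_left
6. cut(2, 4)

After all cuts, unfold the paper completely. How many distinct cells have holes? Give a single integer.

Answer: 32

Derivation:
Op 1 fold_down: fold axis h@16; visible region now rows[16,32) x cols[0,32) = 16x32
Op 2 fold_left: fold axis v@16; visible region now rows[16,32) x cols[0,16) = 16x16
Op 3 fold_up: fold axis h@24; visible region now rows[16,24) x cols[0,16) = 8x16
Op 4 fold_down: fold axis h@20; visible region now rows[20,24) x cols[0,16) = 4x16
Op 5 fold_left: fold axis v@8; visible region now rows[20,24) x cols[0,8) = 4x8
Op 6 cut(2, 4): punch at orig (22,4); cuts so far [(22, 4)]; region rows[20,24) x cols[0,8) = 4x8
Unfold 1 (reflect across v@8): 2 holes -> [(22, 4), (22, 11)]
Unfold 2 (reflect across h@20): 4 holes -> [(17, 4), (17, 11), (22, 4), (22, 11)]
Unfold 3 (reflect across h@24): 8 holes -> [(17, 4), (17, 11), (22, 4), (22, 11), (25, 4), (25, 11), (30, 4), (30, 11)]
Unfold 4 (reflect across v@16): 16 holes -> [(17, 4), (17, 11), (17, 20), (17, 27), (22, 4), (22, 11), (22, 20), (22, 27), (25, 4), (25, 11), (25, 20), (25, 27), (30, 4), (30, 11), (30, 20), (30, 27)]
Unfold 5 (reflect across h@16): 32 holes -> [(1, 4), (1, 11), (1, 20), (1, 27), (6, 4), (6, 11), (6, 20), (6, 27), (9, 4), (9, 11), (9, 20), (9, 27), (14, 4), (14, 11), (14, 20), (14, 27), (17, 4), (17, 11), (17, 20), (17, 27), (22, 4), (22, 11), (22, 20), (22, 27), (25, 4), (25, 11), (25, 20), (25, 27), (30, 4), (30, 11), (30, 20), (30, 27)]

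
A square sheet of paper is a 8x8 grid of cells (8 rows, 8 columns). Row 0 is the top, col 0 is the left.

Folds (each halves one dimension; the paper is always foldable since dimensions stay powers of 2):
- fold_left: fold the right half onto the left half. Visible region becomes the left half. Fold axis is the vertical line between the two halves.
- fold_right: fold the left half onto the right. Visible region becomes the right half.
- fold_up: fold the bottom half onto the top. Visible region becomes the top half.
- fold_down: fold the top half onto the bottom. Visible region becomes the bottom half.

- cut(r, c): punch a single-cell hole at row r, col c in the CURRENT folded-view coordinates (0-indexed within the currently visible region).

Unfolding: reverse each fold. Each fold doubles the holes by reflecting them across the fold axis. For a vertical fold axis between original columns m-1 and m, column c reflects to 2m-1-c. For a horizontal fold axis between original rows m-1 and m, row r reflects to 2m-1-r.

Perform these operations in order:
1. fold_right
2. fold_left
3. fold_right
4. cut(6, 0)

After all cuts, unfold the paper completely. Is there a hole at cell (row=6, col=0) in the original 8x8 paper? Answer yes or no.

Op 1 fold_right: fold axis v@4; visible region now rows[0,8) x cols[4,8) = 8x4
Op 2 fold_left: fold axis v@6; visible region now rows[0,8) x cols[4,6) = 8x2
Op 3 fold_right: fold axis v@5; visible region now rows[0,8) x cols[5,6) = 8x1
Op 4 cut(6, 0): punch at orig (6,5); cuts so far [(6, 5)]; region rows[0,8) x cols[5,6) = 8x1
Unfold 1 (reflect across v@5): 2 holes -> [(6, 4), (6, 5)]
Unfold 2 (reflect across v@6): 4 holes -> [(6, 4), (6, 5), (6, 6), (6, 7)]
Unfold 3 (reflect across v@4): 8 holes -> [(6, 0), (6, 1), (6, 2), (6, 3), (6, 4), (6, 5), (6, 6), (6, 7)]
Holes: [(6, 0), (6, 1), (6, 2), (6, 3), (6, 4), (6, 5), (6, 6), (6, 7)]

Answer: yes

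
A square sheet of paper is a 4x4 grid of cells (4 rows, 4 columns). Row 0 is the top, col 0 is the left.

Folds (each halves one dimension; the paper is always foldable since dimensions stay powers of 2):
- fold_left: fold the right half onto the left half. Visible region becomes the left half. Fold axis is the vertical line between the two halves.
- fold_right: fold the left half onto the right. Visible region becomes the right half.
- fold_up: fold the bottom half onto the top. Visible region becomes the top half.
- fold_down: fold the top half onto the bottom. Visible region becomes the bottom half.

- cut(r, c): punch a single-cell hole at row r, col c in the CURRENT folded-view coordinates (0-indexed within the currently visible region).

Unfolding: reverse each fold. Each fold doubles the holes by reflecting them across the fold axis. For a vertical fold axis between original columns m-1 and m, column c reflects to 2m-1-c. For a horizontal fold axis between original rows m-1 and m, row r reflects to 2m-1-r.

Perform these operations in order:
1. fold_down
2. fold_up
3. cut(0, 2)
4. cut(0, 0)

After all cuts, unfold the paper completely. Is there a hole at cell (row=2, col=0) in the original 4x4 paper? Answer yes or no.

Answer: yes

Derivation:
Op 1 fold_down: fold axis h@2; visible region now rows[2,4) x cols[0,4) = 2x4
Op 2 fold_up: fold axis h@3; visible region now rows[2,3) x cols[0,4) = 1x4
Op 3 cut(0, 2): punch at orig (2,2); cuts so far [(2, 2)]; region rows[2,3) x cols[0,4) = 1x4
Op 4 cut(0, 0): punch at orig (2,0); cuts so far [(2, 0), (2, 2)]; region rows[2,3) x cols[0,4) = 1x4
Unfold 1 (reflect across h@3): 4 holes -> [(2, 0), (2, 2), (3, 0), (3, 2)]
Unfold 2 (reflect across h@2): 8 holes -> [(0, 0), (0, 2), (1, 0), (1, 2), (2, 0), (2, 2), (3, 0), (3, 2)]
Holes: [(0, 0), (0, 2), (1, 0), (1, 2), (2, 0), (2, 2), (3, 0), (3, 2)]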